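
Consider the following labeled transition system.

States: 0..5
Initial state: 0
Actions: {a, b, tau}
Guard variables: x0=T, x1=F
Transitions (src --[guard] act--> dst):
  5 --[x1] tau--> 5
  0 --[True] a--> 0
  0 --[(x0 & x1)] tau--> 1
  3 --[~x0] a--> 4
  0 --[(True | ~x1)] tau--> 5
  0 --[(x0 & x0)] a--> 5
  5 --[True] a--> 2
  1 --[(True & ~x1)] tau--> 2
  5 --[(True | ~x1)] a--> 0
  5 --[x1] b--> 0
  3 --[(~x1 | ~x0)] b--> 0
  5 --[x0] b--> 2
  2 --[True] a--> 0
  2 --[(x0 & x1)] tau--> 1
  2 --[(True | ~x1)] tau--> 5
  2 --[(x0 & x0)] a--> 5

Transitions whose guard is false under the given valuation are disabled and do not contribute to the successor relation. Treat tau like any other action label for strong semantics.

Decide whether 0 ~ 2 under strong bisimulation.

Answer: BISIMILAR

Trace:
Bisimulation quotient by refinement:
  P[0] = {{0,1,2,3,4,5}}
  P[1] = {{0,2},{1},{3},{4},{5}}
5 equivalence class(es) (converged in 2)
0∈{0,2}, 2∈{0,2}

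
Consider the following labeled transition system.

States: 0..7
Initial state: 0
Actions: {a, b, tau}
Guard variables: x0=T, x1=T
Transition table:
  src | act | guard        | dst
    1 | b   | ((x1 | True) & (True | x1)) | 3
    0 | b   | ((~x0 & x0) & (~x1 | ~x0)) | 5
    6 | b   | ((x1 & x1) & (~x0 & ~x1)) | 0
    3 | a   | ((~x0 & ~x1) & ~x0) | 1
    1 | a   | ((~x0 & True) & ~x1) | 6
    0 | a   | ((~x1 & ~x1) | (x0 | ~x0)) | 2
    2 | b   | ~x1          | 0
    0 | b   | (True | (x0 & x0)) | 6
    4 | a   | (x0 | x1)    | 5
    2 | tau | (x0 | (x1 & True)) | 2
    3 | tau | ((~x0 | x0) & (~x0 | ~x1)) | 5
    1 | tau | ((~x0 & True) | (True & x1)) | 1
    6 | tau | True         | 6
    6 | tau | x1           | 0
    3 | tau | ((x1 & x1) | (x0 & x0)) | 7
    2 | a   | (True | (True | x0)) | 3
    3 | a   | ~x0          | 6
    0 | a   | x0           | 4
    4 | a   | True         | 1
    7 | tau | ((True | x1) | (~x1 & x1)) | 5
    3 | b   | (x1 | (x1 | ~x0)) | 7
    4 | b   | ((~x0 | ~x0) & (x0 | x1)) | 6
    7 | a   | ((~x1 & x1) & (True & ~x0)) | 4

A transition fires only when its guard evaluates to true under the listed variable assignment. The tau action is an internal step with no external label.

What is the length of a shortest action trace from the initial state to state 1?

Layered search for 1:
  depth 0: {0}
  depth 1: {2,4,6}
  depth 2: {1,3,5}
depth(1)=2, e.g. a·a

Answer: 2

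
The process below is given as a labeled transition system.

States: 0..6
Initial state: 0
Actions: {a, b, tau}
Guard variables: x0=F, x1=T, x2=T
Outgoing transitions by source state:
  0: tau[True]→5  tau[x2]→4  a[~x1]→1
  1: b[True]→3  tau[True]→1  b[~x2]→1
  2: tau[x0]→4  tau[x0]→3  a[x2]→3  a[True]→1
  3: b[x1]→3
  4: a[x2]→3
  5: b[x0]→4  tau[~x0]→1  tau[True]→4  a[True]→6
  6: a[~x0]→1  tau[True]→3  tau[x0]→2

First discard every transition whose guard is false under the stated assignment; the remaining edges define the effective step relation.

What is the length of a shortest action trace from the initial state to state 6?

Answer: 2

Trace:
Layered search for 6:
  Layer 0: {0}
  Layer 1: {4,5}
  Layer 2: {1,3,6}
depth(6)=2, e.g. tau·a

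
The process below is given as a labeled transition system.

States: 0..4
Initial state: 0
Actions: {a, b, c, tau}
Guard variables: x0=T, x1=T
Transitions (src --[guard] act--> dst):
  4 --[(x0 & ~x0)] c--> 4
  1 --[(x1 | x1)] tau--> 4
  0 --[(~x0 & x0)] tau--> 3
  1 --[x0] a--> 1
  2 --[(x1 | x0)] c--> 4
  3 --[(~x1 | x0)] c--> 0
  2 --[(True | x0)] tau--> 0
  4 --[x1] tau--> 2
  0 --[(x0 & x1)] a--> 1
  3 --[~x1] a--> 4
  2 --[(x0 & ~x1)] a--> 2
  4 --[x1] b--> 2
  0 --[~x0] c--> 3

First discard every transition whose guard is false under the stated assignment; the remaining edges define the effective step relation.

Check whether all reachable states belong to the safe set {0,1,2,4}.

Safe = {0,1,2,4}
R = {0,1,2,4}
  0: ok
  1: ok
  2: ok
  4: ok

Answer: INVARIANT HOLDS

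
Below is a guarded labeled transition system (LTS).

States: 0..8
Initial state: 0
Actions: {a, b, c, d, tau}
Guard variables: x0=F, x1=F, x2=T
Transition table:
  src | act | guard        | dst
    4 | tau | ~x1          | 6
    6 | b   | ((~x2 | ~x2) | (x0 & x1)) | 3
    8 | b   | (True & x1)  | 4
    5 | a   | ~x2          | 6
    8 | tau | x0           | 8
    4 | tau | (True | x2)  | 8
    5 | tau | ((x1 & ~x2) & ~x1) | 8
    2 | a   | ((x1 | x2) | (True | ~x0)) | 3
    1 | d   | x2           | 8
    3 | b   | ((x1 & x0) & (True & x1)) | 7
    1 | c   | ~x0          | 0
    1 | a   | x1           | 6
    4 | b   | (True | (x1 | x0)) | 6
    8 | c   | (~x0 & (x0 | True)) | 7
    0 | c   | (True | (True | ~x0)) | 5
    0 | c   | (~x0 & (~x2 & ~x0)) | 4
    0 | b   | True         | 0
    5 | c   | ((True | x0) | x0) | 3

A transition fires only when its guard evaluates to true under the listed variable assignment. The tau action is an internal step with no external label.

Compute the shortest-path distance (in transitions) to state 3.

BFS to 3:
  L0 = {0}
  L1 = {5}
  L2 = {3}
3 enters at depth 2; path c·c

Answer: 2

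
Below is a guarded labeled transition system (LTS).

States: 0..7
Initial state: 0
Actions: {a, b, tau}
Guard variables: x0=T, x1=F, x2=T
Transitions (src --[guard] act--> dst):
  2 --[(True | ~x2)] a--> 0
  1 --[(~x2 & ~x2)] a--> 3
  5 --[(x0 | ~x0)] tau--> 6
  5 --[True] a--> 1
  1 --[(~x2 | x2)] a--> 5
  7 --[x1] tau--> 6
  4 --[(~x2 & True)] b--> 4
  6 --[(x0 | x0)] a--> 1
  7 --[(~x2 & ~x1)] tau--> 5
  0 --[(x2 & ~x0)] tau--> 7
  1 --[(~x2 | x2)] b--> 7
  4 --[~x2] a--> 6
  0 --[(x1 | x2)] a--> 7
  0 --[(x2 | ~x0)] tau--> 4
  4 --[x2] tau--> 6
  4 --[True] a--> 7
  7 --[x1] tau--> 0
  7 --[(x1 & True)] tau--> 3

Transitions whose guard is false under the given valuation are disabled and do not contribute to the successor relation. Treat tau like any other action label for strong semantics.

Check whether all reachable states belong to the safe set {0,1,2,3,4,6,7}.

Safe = {0,1,2,3,4,6,7}
Reachable = {0,1,4,5,6,7}
  0: ✓
  1: ✓
  4: ✓
  5: VIOLATES
  6: ✓
  7: ✓
counterexample path to 5: tau·tau·a·a

Answer: INVARIANT VIOLATED at state 5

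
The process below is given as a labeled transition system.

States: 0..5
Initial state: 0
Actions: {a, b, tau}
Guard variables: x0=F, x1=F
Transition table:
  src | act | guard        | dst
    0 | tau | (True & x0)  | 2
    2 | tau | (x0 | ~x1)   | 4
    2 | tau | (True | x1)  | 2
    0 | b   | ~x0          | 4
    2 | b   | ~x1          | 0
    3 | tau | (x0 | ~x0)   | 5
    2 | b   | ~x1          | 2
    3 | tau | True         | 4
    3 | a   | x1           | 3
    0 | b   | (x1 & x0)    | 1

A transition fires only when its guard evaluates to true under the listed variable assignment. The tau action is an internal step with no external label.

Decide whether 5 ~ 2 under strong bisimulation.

Answer: NOT BISIMILAR

Trace:
Refine partition for ~:
  π0 = {{0,1,2,3,4,5}}
  π1 = {{0},{1,4,5},{2},{3}}
Fixed point at round 2; 4 class(es).
class of 5: {1,4,5}; class of 2: {2}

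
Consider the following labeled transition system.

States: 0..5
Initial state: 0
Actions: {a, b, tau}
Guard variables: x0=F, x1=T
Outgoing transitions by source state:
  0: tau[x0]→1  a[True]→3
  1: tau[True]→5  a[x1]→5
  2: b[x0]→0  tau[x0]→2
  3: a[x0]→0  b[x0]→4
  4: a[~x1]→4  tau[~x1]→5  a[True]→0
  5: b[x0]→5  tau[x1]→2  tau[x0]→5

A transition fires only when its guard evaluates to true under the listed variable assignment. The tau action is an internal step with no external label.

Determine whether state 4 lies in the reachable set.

Answer: UNREACHABLE

Trace:
After dropping false guards: 5 live edges.
L0 = {0}
L1 = {3}  total {0,3}
Reachable = {0,3}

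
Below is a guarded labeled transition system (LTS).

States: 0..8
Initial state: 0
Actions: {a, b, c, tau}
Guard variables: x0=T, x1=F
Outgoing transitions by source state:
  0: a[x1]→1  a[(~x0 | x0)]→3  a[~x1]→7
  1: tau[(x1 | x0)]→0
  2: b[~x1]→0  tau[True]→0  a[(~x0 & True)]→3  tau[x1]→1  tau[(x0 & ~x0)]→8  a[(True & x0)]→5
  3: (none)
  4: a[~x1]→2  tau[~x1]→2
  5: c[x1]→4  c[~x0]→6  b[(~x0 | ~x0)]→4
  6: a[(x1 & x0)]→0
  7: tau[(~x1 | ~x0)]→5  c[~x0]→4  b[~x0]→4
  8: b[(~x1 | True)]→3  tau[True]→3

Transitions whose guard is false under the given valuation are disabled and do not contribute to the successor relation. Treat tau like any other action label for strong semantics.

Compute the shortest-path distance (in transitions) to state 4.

Breadth-first toward 4:
  Layer 0: {0}
  Layer 1: {3,7}
  Layer 2: {5}
4 never appears.

Answer: UNREACHABLE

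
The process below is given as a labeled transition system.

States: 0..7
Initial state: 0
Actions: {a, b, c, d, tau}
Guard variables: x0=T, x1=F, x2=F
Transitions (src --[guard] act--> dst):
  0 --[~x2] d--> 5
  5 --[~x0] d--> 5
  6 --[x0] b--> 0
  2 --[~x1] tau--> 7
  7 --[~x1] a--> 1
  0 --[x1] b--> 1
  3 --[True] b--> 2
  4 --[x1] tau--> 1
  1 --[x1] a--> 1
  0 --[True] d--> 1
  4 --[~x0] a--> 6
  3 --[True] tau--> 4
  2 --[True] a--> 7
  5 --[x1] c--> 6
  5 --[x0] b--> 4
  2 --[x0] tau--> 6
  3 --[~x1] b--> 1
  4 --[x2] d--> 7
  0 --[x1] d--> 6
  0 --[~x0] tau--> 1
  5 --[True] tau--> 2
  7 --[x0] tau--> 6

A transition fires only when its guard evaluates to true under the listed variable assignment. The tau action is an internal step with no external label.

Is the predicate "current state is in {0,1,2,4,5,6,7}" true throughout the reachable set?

Answer: INVARIANT HOLDS

Analysis:
Inv-set: {0,1,2,4,5,6,7}
Reachable = {0,1,2,4,5,6,7}
  0: ✓
  1: ✓
  2: ✓
  4: ✓
  5: ✓
  6: ✓
  7: ✓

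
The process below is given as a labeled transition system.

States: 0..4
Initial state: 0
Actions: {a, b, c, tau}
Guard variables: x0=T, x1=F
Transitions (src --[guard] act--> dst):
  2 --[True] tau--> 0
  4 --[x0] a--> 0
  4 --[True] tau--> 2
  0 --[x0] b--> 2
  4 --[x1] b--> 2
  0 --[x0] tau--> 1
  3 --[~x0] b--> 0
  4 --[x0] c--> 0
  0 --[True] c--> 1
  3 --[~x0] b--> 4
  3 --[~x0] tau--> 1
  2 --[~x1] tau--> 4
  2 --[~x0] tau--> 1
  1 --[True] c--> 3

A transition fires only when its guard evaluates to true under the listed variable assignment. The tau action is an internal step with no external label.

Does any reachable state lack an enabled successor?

Answer: DEADLOCK at state 3

Trace:
Reachable = {0,1,2,3,4}
  0: b→2  c→1  tau→1  [deg 3]
  1: c→3  [deg 1]
  2: tau→0  tau→4  [deg 2]
  3: ∅  [STUCK]
  4: a→0  c→0  tau→2  [deg 3]
witness 3: tau·c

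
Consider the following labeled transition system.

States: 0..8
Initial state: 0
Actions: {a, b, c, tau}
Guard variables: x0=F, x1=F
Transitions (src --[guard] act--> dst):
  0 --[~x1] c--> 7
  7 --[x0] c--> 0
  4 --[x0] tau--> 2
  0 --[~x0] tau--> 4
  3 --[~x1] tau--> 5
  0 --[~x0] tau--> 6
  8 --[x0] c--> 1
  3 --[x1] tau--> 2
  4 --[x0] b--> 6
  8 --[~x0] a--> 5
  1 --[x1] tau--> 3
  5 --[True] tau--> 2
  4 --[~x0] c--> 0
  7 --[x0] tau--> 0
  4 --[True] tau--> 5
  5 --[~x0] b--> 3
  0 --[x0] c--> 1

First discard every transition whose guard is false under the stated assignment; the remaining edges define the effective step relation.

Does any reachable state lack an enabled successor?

R = {0,2,3,4,5,6,7}
  0: c→7  tau→4  tau→6  [3 out]
  2: ∅  [deadlock]
  3: tau→5  [1 out]
  4: c→0  tau→5  [2 out]
  5: b→3  tau→2  [2 out]
  6: ∅  [deadlock]
  7: ∅  [deadlock]
witness 2: tau·tau·tau

Answer: DEADLOCK at state 2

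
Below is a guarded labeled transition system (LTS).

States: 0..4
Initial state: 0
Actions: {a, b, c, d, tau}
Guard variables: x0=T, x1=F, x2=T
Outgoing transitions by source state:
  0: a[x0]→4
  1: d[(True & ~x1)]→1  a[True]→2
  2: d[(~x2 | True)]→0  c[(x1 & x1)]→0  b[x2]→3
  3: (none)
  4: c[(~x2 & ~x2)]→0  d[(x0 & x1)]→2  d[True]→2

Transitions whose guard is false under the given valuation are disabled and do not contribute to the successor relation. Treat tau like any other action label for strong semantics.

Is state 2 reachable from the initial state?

Guard filter leaves 6 enabled edge(s).
Layer 0: {0}
Layer 1: {4}  now seen {0,4}
Layer 2: {2}  now seen {0,2,4}
Layer 3: {3}  now seen {0,2,3,4}
Reachable = {0,2,3,4}
trace reaching 2: a·d

Answer: REACHABLE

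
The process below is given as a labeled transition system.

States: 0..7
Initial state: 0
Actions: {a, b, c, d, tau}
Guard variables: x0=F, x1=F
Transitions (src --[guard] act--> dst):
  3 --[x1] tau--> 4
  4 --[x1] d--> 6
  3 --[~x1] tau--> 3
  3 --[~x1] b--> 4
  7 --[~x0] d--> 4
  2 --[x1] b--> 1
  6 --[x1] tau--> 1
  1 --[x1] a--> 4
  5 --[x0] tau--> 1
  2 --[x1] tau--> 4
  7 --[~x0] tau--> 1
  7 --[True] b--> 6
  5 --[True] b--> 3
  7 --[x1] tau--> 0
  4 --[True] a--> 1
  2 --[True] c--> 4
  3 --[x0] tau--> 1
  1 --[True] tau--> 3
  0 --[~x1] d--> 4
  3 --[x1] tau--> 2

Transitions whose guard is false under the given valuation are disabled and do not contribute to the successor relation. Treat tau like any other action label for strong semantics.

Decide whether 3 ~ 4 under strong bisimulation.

Refine partition for ~:
  π0 = {{0,1,2,3,4,5,6,7}}
  π1 = {{0},{1},{2},{3},{4},{5},{6},{7}}
Fixed point at round 2; 8 class(es).
class of 3: {3}; class of 4: {4}

Answer: NOT BISIMILAR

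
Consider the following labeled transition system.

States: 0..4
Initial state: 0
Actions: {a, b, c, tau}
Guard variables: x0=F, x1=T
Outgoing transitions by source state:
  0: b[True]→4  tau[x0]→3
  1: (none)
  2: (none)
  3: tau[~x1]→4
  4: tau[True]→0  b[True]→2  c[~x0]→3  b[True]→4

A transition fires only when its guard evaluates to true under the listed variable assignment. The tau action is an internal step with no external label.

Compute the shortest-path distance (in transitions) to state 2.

Breadth-first toward 2:
  depth 0: {0}
  depth 1: {4}
  depth 2: {2,3}
depth(2)=2, e.g. b·b

Answer: 2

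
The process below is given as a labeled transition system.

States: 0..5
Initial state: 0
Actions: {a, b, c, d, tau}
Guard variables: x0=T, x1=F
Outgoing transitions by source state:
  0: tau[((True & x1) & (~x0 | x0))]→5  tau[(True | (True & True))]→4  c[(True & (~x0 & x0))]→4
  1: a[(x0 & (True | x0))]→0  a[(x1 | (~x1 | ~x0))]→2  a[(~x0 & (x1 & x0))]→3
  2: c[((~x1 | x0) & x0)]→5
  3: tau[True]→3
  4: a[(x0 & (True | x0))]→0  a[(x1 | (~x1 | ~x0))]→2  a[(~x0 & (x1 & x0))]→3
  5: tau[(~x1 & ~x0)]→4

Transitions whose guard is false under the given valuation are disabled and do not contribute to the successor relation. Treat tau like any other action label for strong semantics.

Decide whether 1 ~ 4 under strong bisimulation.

Compute ~ classes (split until stable):
  π0 = {{0,1,2,3,4,5}}
  π1 = {{0,3},{1,4},{2},{5}}
  π2 = {{0},{1,4},{2},{3},{5}}
Fixed point at round 3; 5 class(es).
[1]={1,4}  [4]={1,4}

Answer: BISIMILAR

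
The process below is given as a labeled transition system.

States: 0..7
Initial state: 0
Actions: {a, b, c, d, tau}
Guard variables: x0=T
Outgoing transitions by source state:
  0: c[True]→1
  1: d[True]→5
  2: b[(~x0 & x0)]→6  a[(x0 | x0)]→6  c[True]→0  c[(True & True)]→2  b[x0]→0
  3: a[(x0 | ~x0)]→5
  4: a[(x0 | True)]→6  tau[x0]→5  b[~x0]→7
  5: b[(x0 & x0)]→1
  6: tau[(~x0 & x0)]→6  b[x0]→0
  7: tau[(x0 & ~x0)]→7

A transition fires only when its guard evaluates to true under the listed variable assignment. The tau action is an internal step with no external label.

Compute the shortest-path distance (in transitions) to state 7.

Answer: UNREACHABLE

Trace:
Layered search for 7:
  depth 0: {0}
  depth 1: {1}
  depth 2: {5}
7 never appears.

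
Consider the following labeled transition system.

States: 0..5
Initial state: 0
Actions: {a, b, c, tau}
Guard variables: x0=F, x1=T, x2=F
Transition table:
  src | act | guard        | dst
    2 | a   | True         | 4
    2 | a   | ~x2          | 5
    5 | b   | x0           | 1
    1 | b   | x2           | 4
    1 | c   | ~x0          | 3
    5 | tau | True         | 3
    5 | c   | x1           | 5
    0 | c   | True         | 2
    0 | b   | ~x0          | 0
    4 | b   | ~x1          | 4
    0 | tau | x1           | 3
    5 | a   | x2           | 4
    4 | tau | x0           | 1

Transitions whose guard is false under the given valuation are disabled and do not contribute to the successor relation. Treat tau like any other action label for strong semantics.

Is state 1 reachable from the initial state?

Guard filter leaves 8 enabled edge(s).
Layer 0: {0}
Layer 1: {2,3}  total {0,2,3}
Layer 2: {4,5}  total {0,2,3,4,5}
Reachable = {0,2,3,4,5}

Answer: UNREACHABLE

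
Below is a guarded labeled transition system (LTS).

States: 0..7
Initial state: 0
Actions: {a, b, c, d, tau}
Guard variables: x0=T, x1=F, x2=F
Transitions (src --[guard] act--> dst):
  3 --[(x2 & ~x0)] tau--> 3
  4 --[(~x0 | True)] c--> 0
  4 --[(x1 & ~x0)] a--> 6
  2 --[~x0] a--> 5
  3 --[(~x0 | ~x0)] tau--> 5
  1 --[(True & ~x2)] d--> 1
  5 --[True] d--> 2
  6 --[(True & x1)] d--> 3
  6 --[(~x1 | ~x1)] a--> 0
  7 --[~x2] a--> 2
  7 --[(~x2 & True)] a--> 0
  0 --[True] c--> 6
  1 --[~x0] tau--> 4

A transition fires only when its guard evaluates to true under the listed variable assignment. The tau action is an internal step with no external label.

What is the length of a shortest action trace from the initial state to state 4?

Answer: UNREACHABLE

Trace:
Breadth-first toward 4:
  Layer 0: {0}
  Layer 1: {6}
4 never appears.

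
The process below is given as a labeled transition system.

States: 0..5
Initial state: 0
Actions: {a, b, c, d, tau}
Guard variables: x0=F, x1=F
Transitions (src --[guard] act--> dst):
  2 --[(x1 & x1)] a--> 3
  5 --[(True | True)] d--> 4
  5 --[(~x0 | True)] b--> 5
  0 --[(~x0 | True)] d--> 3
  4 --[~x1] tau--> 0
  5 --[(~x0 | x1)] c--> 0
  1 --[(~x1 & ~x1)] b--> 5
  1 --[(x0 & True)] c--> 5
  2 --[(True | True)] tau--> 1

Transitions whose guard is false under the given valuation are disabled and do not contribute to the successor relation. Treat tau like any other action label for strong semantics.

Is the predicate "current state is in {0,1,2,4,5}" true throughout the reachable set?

Answer: INVARIANT VIOLATED at state 3

Trace:
Safe = {0,1,2,4,5}
Reach set: {0,3}
  0: ok
  3: ✗ unsafe
reach 3 via d — violates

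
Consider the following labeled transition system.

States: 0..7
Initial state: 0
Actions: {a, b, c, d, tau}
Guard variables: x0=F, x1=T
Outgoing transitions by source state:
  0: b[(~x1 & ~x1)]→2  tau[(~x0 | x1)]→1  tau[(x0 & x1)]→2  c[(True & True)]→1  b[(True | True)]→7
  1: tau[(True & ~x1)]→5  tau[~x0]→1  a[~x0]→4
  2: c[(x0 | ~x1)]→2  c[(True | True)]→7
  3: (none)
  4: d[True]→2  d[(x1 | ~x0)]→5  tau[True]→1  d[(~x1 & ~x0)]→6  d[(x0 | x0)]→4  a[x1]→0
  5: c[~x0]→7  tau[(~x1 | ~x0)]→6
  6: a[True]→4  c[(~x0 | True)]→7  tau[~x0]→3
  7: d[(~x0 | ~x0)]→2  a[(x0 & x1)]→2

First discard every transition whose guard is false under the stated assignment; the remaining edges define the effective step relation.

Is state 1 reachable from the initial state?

16 transition(s) survive guard evaluation.
L0 = {0}
L1 = {1,7}  now seen {0,1,7}
L2 = {2,4}  now seen {0,1,2,4,7}
L3 = {5}  now seen {0,1,2,4,5,7}
L4 = {6}  now seen {0,1,2,4,5,6,7}
L5 = {3}  now seen {0,1,2,3,4,5,6,7}
R = {0,1,2,3,4,5,6,7}
witness 1: tau

Answer: REACHABLE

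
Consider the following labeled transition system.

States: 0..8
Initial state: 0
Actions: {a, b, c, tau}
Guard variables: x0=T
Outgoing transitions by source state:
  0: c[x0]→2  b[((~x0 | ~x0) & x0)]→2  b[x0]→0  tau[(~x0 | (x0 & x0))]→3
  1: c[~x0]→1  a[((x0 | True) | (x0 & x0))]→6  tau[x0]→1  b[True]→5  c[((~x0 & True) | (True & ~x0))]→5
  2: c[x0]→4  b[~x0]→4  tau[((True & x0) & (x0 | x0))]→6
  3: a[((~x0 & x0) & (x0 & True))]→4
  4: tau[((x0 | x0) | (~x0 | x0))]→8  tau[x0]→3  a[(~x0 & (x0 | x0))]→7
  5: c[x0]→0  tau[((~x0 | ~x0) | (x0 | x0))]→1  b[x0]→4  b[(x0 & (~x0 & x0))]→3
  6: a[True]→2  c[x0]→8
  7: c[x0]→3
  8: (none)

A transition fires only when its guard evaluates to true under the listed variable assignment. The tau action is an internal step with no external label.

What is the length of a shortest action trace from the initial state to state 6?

Breadth-first toward 6:
  Layer 0: {0}
  Layer 1: {2,3}
  Layer 2: {4,6}
6 enters at depth 2; path c·tau

Answer: 2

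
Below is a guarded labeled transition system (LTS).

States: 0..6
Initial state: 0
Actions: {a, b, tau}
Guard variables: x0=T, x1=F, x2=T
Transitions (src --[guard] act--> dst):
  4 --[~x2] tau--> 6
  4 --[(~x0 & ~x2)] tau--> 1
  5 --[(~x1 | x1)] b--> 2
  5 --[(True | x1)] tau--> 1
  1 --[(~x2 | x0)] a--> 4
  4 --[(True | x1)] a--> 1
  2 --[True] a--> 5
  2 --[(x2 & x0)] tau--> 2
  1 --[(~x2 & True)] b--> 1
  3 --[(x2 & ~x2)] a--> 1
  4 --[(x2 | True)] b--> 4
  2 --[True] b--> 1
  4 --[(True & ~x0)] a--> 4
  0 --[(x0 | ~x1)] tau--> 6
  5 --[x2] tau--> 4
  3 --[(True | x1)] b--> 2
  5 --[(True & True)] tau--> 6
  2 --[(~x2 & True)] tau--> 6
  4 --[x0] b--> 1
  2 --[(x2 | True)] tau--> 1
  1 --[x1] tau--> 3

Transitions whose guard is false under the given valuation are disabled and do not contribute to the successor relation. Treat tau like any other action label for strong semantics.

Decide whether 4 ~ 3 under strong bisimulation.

Answer: NOT BISIMILAR

Trace:
Refine partition for ~:
  π0 = {{0,1,2,3,4,5,6}}
  π1 = {{0},{1},{2},{3},{4},{5},{6}}
stable after 2 split(s): 7 block(s)
class of 4: {4}; class of 3: {3}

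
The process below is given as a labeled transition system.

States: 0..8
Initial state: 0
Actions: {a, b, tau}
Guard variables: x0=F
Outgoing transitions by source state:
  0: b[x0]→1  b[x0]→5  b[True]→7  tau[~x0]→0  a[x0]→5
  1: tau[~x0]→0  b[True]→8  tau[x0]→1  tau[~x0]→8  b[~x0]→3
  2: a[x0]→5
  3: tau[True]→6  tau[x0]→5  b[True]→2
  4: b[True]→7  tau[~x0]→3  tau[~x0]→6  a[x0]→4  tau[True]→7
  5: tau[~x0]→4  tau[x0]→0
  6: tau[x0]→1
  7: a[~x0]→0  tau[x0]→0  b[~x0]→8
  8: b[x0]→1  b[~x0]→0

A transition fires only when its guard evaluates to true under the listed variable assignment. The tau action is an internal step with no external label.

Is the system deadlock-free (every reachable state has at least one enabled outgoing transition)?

Answer: DEADLOCK-FREE

Working:
Reach set: {0,7,8}
  0: b→7  tau→0  [deg 2]
  7: a→0  b→8  [deg 2]
  8: b→0  [deg 1]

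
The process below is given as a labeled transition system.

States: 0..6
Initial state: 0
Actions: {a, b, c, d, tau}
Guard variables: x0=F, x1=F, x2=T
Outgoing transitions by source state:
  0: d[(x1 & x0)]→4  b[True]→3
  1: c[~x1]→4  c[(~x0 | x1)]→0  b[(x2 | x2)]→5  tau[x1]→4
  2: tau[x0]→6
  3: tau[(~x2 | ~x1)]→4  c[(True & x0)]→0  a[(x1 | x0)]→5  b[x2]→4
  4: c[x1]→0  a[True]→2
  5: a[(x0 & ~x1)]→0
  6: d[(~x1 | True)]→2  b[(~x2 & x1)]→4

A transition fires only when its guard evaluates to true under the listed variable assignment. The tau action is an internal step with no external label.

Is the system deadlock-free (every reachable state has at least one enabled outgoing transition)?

Reachable = {0,2,3,4}
  0: b→3  [deg 1]
  2: ∅  [no exit]
  3: b→4  tau→4  [deg 2]
  4: a→2  [deg 1]
trace reaching 2: b·tau·a

Answer: DEADLOCK at state 2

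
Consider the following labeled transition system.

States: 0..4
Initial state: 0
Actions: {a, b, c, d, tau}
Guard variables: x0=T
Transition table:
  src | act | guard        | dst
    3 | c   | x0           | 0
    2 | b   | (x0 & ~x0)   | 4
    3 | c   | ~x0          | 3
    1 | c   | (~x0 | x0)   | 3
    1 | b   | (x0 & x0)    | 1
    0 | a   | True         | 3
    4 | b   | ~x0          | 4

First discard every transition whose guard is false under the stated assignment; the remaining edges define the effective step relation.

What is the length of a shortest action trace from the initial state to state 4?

Answer: UNREACHABLE

Trace:
Layered search for 4:
  depth 0: {0}
  depth 1: {3}
4 never appears.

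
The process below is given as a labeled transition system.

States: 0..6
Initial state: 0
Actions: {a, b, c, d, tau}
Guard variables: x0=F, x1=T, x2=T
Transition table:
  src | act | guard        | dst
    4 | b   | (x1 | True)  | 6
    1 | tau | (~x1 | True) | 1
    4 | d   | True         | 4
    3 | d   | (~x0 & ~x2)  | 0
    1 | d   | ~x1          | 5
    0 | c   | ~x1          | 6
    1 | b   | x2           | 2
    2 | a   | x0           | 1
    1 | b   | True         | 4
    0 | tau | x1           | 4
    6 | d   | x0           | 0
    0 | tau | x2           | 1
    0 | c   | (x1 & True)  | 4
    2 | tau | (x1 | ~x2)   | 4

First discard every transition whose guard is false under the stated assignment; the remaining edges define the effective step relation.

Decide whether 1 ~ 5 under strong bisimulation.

Bisimulation quotient by refinement:
  π0 = {{0,1,2,3,4,5,6}}
  π1 = {{0},{1},{2},{3,5,6},{4}}
stable after 2 split(s): 5 block(s)
class of 1: {1}; class of 5: {3,5,6}

Answer: NOT BISIMILAR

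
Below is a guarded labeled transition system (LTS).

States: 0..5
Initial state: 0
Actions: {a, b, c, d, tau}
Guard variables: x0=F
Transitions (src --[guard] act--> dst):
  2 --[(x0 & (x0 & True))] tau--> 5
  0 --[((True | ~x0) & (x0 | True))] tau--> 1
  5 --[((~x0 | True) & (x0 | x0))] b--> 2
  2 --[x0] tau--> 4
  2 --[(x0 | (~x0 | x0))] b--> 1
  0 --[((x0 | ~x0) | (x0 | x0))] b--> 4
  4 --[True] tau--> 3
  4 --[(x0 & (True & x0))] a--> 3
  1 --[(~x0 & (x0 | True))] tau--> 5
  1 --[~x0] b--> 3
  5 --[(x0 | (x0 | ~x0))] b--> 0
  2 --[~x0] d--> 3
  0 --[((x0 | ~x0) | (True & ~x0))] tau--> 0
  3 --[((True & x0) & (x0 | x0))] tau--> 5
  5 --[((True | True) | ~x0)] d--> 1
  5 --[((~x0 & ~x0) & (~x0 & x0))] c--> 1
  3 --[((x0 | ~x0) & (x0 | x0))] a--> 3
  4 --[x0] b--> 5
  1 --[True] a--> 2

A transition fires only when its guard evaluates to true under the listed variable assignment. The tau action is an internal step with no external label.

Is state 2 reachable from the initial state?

11 transition(s) survive guard evaluation.
depth 0: {0}
depth 1: {1,4}  cumulative {0,1,4}
depth 2: {2,3,5}  cumulative {0,1,2,3,4,5}
Reach set: {0,1,2,3,4,5}
Path to 2: tau·a

Answer: REACHABLE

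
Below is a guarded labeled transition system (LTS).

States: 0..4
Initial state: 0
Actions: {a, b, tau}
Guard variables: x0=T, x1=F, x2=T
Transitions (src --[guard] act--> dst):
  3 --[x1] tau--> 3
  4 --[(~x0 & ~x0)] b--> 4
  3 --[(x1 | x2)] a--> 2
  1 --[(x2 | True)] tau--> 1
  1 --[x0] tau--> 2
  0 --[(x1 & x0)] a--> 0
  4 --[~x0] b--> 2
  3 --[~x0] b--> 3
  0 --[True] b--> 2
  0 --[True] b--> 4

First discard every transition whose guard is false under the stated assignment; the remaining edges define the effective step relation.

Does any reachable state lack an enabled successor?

Answer: DEADLOCK at state 2

Working:
Reachable = {0,2,4}
  0: b→2  b→4  [2 exit(s)]
  2: ∅  [no exit]
  4: ∅  [no exit]
Path to 2: b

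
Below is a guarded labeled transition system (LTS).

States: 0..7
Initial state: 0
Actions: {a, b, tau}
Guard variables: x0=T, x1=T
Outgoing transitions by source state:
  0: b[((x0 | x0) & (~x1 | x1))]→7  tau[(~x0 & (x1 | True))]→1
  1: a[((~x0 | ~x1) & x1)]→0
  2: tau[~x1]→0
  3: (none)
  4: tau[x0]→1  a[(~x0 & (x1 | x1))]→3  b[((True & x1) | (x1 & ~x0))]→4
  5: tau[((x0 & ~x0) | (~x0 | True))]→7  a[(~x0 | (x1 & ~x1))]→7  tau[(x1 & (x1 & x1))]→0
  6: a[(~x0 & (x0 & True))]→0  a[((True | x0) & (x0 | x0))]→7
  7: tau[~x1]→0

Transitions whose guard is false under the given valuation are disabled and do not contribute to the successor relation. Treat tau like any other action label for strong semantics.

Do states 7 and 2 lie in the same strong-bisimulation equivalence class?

Refine partition for ~:
  π0 = {{0,1,2,3,4,5,6,7}}
  π1 = {{0},{1,2,3,7},{4},{5},{6}}
Fixed point at round 2; 5 class(es).
[7]={1,2,3,7}  [2]={1,2,3,7}

Answer: BISIMILAR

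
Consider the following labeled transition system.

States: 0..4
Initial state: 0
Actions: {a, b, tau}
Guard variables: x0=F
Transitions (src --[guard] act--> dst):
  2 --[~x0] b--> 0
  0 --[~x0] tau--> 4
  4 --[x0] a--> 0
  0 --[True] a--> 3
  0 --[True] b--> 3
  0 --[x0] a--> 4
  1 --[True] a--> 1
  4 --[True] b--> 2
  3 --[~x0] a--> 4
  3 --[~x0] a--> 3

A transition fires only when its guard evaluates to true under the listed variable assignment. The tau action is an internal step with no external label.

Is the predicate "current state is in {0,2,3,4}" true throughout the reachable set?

Answer: INVARIANT HOLDS

Analysis:
Safe = {0,2,3,4}
R = {0,2,3,4}
  0: ✓
  2: ✓
  3: ✓
  4: ✓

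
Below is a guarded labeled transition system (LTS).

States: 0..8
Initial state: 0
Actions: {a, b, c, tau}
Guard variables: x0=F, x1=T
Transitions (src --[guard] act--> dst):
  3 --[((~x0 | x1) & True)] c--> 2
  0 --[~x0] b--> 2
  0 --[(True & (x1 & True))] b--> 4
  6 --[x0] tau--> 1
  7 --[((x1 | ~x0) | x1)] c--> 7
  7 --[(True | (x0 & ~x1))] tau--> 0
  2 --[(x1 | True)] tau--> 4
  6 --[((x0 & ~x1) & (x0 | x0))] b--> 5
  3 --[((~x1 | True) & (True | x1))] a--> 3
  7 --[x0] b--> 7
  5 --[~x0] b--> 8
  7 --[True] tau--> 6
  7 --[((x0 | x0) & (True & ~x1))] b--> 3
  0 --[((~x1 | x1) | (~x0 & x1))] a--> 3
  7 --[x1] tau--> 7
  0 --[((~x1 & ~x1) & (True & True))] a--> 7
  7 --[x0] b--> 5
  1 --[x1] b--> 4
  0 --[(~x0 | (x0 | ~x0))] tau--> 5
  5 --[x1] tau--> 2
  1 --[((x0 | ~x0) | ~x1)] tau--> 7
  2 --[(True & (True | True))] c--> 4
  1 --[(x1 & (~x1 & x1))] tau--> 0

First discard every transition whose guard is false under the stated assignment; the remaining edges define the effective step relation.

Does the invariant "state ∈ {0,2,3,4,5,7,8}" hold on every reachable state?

Safe = {0,2,3,4,5,7,8}
Reachable = {0,2,3,4,5,8}
  0: ok
  2: ok
  3: ok
  4: ok
  5: ok
  8: ok

Answer: INVARIANT HOLDS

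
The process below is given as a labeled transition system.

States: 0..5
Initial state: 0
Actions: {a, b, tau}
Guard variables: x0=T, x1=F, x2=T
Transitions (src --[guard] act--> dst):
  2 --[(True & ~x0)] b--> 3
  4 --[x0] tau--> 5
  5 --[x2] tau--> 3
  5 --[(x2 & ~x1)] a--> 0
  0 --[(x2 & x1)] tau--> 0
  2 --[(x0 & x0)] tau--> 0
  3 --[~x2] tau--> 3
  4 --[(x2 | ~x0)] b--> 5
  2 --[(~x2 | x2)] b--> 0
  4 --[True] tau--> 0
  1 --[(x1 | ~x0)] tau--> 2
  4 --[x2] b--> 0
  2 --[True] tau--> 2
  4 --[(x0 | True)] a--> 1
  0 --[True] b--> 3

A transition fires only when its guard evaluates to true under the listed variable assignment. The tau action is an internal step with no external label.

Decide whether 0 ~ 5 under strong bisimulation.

Bisimulation quotient by refinement:
  π0 = {{0,1,2,3,4,5}}
  π1 = {{0},{1,3},{2},{4},{5}}
Fixed point at round 2; 5 class(es).
class of 0: {0}; class of 5: {5}

Answer: NOT BISIMILAR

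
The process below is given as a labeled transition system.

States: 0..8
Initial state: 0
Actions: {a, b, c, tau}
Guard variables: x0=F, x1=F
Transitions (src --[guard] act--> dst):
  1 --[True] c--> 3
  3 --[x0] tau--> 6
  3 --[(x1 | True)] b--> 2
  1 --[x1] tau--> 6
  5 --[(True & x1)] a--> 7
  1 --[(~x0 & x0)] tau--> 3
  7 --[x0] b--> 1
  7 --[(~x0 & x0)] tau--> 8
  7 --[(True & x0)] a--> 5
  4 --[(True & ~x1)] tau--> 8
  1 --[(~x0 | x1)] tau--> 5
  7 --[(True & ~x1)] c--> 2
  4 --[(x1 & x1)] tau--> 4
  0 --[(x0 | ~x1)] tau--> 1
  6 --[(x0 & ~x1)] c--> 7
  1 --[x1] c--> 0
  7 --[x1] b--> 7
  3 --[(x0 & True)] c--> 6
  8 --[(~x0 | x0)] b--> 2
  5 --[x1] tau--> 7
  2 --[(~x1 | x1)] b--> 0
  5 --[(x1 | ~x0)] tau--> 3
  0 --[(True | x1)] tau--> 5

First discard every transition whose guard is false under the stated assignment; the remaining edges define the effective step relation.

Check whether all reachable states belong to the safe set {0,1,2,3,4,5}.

Allowed set {0,1,2,3,4,5}
Reach set: {0,1,2,3,5}
  0: ✓
  1: ✓
  2: ✓
  3: ✓
  5: ✓

Answer: INVARIANT HOLDS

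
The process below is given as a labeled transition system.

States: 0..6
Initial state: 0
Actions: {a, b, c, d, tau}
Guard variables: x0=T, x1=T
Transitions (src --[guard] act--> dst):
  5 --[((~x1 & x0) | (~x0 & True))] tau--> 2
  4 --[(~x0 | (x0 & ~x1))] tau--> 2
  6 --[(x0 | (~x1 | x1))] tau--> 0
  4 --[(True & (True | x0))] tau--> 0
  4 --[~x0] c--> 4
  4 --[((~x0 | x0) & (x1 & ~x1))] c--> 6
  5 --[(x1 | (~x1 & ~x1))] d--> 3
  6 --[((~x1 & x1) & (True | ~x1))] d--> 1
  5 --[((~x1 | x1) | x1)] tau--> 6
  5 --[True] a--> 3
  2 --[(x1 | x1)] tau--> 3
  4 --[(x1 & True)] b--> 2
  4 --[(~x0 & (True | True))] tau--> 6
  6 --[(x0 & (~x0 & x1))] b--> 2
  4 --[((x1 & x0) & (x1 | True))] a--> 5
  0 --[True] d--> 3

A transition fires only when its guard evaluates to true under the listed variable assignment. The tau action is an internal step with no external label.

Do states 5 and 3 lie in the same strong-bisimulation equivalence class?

Refine partition for ~:
  round 0: {{0,1,2,3,4,5,6}}
  round 1: {{0},{1,3},{2,6},{4},{5}}
  round 2: {{0},{1,3},{2},{4},{5},{6}}
6 equivalence class(es) (converged in 3)
class of 5: {5}; class of 3: {1,3}

Answer: NOT BISIMILAR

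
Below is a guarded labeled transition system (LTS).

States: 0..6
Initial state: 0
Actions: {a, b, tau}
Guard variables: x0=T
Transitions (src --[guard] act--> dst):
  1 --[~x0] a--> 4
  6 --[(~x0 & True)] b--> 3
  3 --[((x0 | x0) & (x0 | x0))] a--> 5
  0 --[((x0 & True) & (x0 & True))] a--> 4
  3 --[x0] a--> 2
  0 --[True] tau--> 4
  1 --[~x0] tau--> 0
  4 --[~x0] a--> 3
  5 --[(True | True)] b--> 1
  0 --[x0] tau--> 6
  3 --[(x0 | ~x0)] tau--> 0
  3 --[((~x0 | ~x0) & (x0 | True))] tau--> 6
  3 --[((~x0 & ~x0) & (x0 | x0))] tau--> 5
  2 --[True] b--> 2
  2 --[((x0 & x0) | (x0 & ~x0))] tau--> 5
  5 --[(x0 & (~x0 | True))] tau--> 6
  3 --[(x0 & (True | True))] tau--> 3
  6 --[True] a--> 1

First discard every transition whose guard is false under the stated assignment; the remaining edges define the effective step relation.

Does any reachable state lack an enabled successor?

Reachable = {0,1,4,6}
  0: a→4  tau→4  tau→6  [3 exit(s)]
  1: ∅  [STUCK]
  4: ∅  [STUCK]
  6: a→1  [1 exit(s)]
trace reaching 1: tau·a

Answer: DEADLOCK at state 1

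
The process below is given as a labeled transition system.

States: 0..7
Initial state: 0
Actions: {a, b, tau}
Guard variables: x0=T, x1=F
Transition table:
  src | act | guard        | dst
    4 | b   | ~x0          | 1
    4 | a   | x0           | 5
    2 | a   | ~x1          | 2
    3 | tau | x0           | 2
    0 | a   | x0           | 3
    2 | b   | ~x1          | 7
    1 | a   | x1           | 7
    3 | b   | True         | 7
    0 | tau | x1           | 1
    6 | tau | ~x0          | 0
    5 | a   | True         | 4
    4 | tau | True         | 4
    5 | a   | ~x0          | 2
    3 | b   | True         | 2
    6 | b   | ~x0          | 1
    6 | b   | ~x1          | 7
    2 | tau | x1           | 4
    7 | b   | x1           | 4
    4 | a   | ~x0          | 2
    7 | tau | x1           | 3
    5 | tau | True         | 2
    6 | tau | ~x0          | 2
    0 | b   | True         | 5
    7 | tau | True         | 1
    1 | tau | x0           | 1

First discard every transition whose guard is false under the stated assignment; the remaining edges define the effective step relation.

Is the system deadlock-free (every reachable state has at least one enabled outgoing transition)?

R = {0,1,2,3,4,5,7}
  0: a→3  b→5  [deg 2]
  1: tau→1  [deg 1]
  2: a→2  b→7  [deg 2]
  3: b→2  b→7  tau→2  [deg 3]
  4: a→5  tau→4  [deg 2]
  5: a→4  tau→2  [deg 2]
  7: tau→1  [deg 1]

Answer: DEADLOCK-FREE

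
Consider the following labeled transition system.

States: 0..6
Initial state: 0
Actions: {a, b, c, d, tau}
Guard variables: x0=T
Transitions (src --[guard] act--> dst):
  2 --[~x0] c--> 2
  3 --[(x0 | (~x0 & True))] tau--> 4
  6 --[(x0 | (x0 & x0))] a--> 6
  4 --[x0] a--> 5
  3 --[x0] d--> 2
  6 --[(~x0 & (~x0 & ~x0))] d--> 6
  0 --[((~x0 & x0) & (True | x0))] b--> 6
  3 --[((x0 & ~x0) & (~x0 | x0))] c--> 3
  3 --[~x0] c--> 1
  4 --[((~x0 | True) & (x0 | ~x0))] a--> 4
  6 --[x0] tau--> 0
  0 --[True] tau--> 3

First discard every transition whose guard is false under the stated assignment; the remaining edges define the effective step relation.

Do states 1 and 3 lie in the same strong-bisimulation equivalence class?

Refine partition for ~:
  π0 = {{0,1,2,3,4,5,6}}
  π1 = {{0},{1,2,5},{3},{4},{6}}
5 equivalence class(es) (converged in 2)
[1]={1,2,5}  [3]={3}

Answer: NOT BISIMILAR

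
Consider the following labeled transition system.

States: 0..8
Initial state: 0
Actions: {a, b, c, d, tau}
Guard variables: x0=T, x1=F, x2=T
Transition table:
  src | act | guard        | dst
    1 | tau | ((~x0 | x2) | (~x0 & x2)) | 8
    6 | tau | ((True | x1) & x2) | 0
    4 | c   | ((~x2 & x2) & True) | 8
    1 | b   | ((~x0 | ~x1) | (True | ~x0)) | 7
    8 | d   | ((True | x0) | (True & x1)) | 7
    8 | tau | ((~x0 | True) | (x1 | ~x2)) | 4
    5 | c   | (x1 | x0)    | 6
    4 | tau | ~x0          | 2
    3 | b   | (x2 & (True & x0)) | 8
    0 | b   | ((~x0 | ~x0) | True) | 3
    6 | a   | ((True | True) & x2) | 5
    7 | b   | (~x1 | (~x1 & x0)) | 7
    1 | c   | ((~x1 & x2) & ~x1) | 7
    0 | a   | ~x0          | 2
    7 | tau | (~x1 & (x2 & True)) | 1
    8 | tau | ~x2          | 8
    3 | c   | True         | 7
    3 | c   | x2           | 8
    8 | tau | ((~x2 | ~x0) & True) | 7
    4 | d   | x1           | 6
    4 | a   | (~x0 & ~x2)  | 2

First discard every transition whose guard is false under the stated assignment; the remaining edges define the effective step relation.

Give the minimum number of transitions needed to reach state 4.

Breadth-first toward 4:
  depth 0: {0}
  depth 1: {3}
  depth 2: {7,8}
  depth 3: {1,4}
depth(4)=3, e.g. b·b·tau

Answer: 3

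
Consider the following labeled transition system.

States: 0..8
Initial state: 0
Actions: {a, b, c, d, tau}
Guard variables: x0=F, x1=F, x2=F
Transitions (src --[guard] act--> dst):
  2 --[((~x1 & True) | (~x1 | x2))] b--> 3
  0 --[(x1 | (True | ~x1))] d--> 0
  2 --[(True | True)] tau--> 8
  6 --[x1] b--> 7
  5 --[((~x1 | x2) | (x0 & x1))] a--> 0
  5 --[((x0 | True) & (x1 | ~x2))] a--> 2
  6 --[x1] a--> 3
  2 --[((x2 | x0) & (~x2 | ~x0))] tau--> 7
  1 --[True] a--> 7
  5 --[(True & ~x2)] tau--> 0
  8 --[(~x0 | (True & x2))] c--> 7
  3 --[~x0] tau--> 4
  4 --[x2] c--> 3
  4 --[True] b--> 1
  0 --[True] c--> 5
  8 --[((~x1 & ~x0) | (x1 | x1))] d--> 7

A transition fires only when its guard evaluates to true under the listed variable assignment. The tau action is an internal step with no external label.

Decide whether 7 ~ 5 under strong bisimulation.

Refine partition for ~:
  π0 = {{0,1,2,3,4,5,6,7,8}}
  π1 = {{0,8},{1},{2},{3},{4},{5},{6,7}}
  π2 = {{0},{1},{2},{3},{4},{5},{6,7},{8}}
Fixed point at round 3; 8 class(es).
7∈{6,7}, 5∈{5}

Answer: NOT BISIMILAR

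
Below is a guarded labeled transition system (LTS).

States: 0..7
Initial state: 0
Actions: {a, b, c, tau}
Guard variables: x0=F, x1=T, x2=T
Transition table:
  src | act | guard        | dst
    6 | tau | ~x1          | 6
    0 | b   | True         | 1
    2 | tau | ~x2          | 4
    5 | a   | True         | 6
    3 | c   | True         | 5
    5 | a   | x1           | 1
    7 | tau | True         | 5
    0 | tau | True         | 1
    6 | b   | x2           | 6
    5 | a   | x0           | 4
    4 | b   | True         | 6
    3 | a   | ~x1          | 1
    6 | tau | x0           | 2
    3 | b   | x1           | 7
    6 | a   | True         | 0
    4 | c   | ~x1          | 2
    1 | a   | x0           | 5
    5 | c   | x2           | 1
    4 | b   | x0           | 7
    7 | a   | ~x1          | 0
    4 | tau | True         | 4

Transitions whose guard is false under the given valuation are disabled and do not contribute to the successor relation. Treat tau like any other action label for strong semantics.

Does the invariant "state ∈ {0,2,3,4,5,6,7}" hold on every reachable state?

Answer: INVARIANT VIOLATED at state 1

Working:
Allowed set {0,2,3,4,5,6,7}
R = {0,1}
  0: safe
  1: VIOLATES
witness against invariant: b → 1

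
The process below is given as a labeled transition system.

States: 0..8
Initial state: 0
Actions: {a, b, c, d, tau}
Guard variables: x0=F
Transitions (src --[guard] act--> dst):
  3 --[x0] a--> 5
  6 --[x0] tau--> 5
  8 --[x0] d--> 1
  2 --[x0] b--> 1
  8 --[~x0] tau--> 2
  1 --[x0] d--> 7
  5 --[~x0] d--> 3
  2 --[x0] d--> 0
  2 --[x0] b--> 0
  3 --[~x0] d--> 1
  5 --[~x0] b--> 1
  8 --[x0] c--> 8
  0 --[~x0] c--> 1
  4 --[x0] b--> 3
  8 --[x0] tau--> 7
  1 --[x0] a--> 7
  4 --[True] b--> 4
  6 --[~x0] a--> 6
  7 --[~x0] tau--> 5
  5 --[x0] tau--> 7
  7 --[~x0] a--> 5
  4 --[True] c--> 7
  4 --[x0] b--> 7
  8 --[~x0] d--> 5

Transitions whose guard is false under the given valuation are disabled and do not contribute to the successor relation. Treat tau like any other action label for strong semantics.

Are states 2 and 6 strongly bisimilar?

Compute ~ classes (split until stable):
  P[0] = {{0,1,2,3,4,5,6,7,8}}
  P[1] = {{0},{1,2},{3},{4},{5},{6},{7},{8}}
8 equivalence class(es) (converged in 2)
class of 2: {1,2}; class of 6: {6}

Answer: NOT BISIMILAR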